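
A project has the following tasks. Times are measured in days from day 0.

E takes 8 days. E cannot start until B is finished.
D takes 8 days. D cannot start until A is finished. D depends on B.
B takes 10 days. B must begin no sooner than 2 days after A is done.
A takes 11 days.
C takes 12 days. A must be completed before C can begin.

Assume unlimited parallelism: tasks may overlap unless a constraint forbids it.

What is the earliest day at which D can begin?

23

Nothing blocks A, so it runs from day 0 to day 11.
B waits on A (finishes day 11, plus 2-day gap → day 13), so it starts at day 13 and finishes at 13 + 10 = day 23.
D waits on A (finishes day 11); B (finishes day 23). The latest of these is day 23, which is the earliest D can start.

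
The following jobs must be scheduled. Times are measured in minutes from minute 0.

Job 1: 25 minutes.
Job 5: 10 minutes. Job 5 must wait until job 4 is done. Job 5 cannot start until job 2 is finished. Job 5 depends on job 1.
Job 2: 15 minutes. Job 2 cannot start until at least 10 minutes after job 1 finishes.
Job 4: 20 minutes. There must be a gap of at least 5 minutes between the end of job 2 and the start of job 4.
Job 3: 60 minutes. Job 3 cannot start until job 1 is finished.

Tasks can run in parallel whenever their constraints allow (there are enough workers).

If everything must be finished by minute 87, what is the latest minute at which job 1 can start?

2

Job 5 must finish by minute 87; it takes 10 minutes, so it must start by 87 − 10 = minute 77.
Job 4 must finish before job 5 (must start by minute 77). With a 20-minute duration, job 4 must start by 77 − 20 = minute 57.
Job 2 feeds job 4 (must start by minute 57, minus 5-minute gap → minute 52); job 5 (must start by minute 77). Taking the minimum, job 2 must finish by minute 52 and start by 52 − 15 = minute 37.
Job 3 must finish by minute 87; it takes 60 minutes, so it must start by 87 − 60 = minute 27.
Job 1 must finish in time for job 2 (must start by minute 37, minus 10-minute gap → minute 27); job 3 (must start by minute 27); job 5 (must start by minute 77). The tightest is minute 27, so job 1 must start by 27 − 25 = minute 2.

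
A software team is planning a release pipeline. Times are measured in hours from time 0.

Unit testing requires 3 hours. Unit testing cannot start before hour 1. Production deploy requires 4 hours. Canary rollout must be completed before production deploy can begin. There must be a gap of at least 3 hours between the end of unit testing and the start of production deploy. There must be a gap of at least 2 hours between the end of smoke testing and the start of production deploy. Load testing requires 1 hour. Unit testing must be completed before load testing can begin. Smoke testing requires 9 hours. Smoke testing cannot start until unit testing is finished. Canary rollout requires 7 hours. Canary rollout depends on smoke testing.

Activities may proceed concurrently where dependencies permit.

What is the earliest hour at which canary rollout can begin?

13

Unit testing cannot begin until its own release at hour 1. It runs from hour 1 to 1 + 3 = hour 4.
Smoke testing cannot begin until unit testing (finishes hour 4). It runs from hour 4 to 4 + 9 = hour 13.
Canary rollout waits on smoke testing (finishes hour 13), so the earliest it can start is hour 13.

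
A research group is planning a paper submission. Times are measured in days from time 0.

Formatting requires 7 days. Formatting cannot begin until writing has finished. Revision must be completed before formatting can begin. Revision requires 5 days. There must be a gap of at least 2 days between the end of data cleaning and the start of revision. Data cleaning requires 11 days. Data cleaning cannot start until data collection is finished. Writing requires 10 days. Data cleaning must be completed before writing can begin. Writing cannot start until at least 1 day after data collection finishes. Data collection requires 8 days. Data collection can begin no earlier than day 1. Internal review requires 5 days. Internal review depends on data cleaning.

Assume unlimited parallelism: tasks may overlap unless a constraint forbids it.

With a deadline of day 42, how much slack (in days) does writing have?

5

After its own release at day 1, data collection can start at day 1 and finishes at day 9.
After data collection (finishes day 9), data cleaning can start at day 9 and finishes at day 20.
For writing: data cleaning (finishes day 20); data collection (finishes day 9, plus 1-day gap → day 10). Taking the maximum gives a start of day 20, and it finishes at 20 + 10 = day 30.

Working backward from the deadline:
Nothing follows formatting; the deadline of day 42 is its only limit. It must start by 42 − 7 = day 35.
Since formatting (must start by day 35) depends on it, writing must finish by day 35. Backing off its 10-day duration gives a latest start of day 25.
So writing can start as early as day 20 and as late as day 25, giving 25 − 20 = 5 days of slack.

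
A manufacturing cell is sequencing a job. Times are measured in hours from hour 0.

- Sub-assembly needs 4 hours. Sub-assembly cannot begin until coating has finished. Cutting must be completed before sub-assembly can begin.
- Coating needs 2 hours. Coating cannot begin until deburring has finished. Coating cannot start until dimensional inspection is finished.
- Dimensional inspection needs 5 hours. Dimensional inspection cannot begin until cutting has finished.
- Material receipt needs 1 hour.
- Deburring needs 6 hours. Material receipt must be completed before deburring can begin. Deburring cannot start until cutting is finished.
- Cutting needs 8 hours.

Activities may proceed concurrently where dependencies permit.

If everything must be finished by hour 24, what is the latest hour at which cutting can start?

To finish by hour 24, sub-assembly (duration 4) must start no later than hour 20.
Since sub-assembly (must start by hour 20) depends on it, coating must finish by hour 20. Backing off its 2-hour duration gives a latest start of hour 18.
Deburring must finish before coating (must start by hour 18). With a 6-hour duration, deburring must start by 18 − 6 = hour 12.
Dimensional inspection must finish before coating (must start by hour 18). With a 5-hour duration, dimensional inspection must start by 18 − 5 = hour 13.
Cutting feeds deburring (must start by hour 12); dimensional inspection (must start by hour 13); sub-assembly (must start by hour 20). Taking the minimum, cutting must finish by hour 12 and start by 12 − 8 = hour 4.

4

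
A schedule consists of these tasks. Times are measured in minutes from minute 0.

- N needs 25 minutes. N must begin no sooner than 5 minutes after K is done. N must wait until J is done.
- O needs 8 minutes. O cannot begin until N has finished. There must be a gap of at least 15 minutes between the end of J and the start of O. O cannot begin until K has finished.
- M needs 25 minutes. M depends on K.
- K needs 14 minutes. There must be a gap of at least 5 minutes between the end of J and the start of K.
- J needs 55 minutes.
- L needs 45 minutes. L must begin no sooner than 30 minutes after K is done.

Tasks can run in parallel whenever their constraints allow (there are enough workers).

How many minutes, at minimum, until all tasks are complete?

149

Nothing blocks J, so it runs from minute 0 to minute 55.
K waits on J (finishes minute 55, plus 5-minute gap → minute 60), so it starts at minute 60 and finishes at 60 + 14 = minute 74.
For N: K (finishes minute 74, plus 5-minute gap → minute 79); J (finishes minute 55). Taking the maximum gives a start of minute 79, and it finishes at 79 + 25 = minute 104.
O has to wait for N (finishes minute 104); J (finishes minute 55, plus 15-minute gap → minute 70); K (finishes minute 74). The latest of these is minute 104, so O runs minute 104 to 104 + 8 = minute 112.
M cannot begin until K (finishes minute 74). It runs from minute 74 to 74 + 25 = minute 99.
L waits on K (finishes minute 74, plus 30-minute gap → minute 104), so it starts at minute 104 and finishes at 104 + 45 = minute 149.
All tasks are finished once the last one completes. Finish times: J at 55, K at 74, L at 149, M at 99, N at 104, O at 112. The latest is minute 149.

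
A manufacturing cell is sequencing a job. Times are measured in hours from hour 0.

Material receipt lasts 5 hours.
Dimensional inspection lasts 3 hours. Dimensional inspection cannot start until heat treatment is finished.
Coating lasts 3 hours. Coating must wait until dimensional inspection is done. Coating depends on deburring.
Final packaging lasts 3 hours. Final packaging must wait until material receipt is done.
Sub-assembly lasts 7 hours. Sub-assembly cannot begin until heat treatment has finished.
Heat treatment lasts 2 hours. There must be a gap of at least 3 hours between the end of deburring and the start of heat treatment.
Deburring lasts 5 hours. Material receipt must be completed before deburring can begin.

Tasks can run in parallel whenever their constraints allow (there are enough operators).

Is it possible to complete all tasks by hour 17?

Material receipt can start immediately at hour 0; it finishes at hour 5.
Final packaging waits on material receipt (finishes hour 5), so it starts at hour 5 and finishes at 5 + 3 = hour 8.
After material receipt (finishes hour 5), deburring can start at hour 5 and finishes at hour 10.
After deburring (finishes hour 10, plus 3-hour gap → hour 13), heat treatment can start at hour 13 and finishes at hour 15.
Sub-assembly cannot begin until heat treatment (finishes hour 15). It runs from hour 15 to 15 + 7 = hour 22.
Dimensional inspection cannot begin until heat treatment (finishes hour 15). It runs from hour 15 to 15 + 3 = hour 18.
For coating: dimensional inspection (finishes hour 18); deburring (finishes hour 10). Taking the maximum gives a start of hour 18, and it finishes at 18 + 3 = hour 21.
The earliest everything can be done is hour 22, which is after the deadline of 17, so it is not possible.

No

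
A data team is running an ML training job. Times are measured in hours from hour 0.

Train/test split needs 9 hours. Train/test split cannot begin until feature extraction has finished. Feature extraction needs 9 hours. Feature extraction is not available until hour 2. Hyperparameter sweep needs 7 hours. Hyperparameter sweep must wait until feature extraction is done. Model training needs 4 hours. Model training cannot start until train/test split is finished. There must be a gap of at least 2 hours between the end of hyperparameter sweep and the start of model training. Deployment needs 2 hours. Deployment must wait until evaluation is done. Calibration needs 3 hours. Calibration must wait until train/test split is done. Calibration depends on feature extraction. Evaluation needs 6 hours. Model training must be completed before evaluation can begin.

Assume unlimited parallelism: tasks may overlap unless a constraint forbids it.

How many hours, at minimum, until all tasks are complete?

Feature extraction waits on its own release at hour 2, so it starts at hour 2 and finishes at 2 + 9 = hour 11.
Hyperparameter sweep waits on feature extraction (finishes hour 11), so it starts at hour 11 and finishes at 11 + 7 = hour 18.
After feature extraction (finishes hour 11), train/test split can start at hour 11 and finishes at hour 20.
Calibration has to wait for train/test split (finishes hour 20); feature extraction (finishes hour 11). The latest of these is hour 20, so calibration runs hour 20 to 20 + 3 = hour 23.
Model training has to wait for train/test split (finishes hour 20); hyperparameter sweep (finishes hour 18, plus 2-hour gap → hour 20). The latest of these is hour 20, so model training runs hour 20 to 20 + 4 = hour 24.
Evaluation waits on model training (finishes hour 24), so it starts at hour 24 and finishes at 24 + 6 = hour 30.
Deployment waits on evaluation (finishes hour 30), so it starts at hour 30 and finishes at 30 + 2 = hour 32.
All tasks are finished once the last one completes. Finish times: Feature extraction at 11, Train/test split at 20, Hyperparameter sweep at 18, Model training at 24, Evaluation at 30, Calibration at 23, Deployment at 32. The latest is hour 32.

32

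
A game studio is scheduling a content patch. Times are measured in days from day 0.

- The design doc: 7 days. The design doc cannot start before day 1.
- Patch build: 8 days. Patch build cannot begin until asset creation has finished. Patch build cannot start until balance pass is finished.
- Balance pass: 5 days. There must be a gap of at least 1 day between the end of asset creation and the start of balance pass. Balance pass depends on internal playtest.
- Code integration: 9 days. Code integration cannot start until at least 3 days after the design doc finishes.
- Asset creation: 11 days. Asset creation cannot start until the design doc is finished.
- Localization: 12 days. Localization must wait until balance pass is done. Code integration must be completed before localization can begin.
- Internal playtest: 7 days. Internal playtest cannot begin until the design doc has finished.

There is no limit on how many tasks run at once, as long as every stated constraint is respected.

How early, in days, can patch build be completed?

After its own release at day 1, the design doc can start at day 1 and finishes at day 8.
Internal playtest waits on the design doc (finishes day 8), so it starts at day 8 and finishes at 8 + 7 = day 15.
Asset creation cannot begin until the design doc (finishes day 8). It runs from day 8 to 8 + 11 = day 19.
Balance pass needs all of asset creation (finishes day 19, plus 1-day gap → day 20); internal playtest (finishes day 15). That puts its earliest start at day 20; it finishes at 20 + 5 = day 25.
Patch build cannot start until asset creation (finishes day 19); balance pass (finishes day 25). The controlling bound is day 25, so patch build finishes at 25 + 8 = day 33.

33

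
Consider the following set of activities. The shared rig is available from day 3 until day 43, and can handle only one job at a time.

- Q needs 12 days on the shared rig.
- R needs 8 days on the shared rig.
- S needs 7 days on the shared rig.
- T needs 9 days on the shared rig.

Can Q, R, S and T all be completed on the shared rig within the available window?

The shared rig window is 43 − 3 = 40 days.
Running back to back, the jobs need 12 + 8 + 7 + 9 = 36 days on the shared rig.
Since 36 ≤ 40, they fit within the window.

Yes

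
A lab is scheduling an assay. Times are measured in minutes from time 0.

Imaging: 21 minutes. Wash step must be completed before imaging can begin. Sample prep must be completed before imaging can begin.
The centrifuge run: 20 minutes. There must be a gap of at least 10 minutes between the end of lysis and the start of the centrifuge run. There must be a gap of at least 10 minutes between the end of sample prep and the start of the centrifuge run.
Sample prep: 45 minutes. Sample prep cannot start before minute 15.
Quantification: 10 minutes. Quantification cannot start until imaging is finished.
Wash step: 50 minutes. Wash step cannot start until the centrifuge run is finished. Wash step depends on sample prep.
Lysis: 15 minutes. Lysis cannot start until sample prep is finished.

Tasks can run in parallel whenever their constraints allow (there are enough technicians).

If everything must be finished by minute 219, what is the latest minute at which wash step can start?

138

To finish by minute 219, quantification (duration 10) must start no later than minute 209.
Imaging has to be done before quantification (must start by minute 209). That means finishing by minute 209, i.e. starting by 209 − 21 = minute 188.
Wash step must finish before imaging (must start by minute 188). With a 50-minute duration, wash step must start by 188 − 50 = minute 138.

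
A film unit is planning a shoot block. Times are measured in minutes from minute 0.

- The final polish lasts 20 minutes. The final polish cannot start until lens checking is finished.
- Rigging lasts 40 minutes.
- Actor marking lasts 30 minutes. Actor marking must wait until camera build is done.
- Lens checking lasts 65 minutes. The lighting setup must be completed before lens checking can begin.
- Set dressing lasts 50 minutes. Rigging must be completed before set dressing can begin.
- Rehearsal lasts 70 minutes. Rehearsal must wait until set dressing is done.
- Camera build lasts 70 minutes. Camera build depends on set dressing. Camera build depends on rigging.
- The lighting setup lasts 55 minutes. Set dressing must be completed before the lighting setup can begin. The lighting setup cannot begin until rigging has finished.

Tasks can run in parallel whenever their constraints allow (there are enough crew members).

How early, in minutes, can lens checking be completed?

Nothing blocks rigging, so it runs from minute 0 to minute 40.
Set dressing cannot begin until rigging (finishes minute 40). It runs from minute 40 to 40 + 50 = minute 90.
The lighting setup needs all of set dressing (finishes minute 90); rigging (finishes minute 40). That puts its earliest start at minute 90; it finishes at 90 + 55 = minute 145.
Lens checking cannot begin until the lighting setup (finishes minute 145). It runs from minute 145 to 145 + 65 = minute 210.

210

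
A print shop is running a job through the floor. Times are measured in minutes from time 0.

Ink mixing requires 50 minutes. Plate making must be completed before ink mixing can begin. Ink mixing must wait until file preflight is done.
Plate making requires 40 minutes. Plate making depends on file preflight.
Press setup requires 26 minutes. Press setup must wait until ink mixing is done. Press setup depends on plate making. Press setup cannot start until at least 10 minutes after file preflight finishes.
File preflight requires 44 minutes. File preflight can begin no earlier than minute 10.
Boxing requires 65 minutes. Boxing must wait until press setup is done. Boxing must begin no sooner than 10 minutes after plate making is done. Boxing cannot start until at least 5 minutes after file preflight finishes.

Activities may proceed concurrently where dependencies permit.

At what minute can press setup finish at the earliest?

File preflight cannot begin until its own release at minute 10. It runs from minute 10 to 10 + 44 = minute 54.
After file preflight (finishes minute 54), plate making can start at minute 54 and finishes at minute 94.
Ink mixing cannot start until plate making (finishes minute 94); file preflight (finishes minute 54). The controlling bound is minute 94, so ink mixing finishes at 94 + 50 = minute 144.
Press setup has to wait for ink mixing (finishes minute 144); plate making (finishes minute 94); file preflight (finishes minute 54, plus 10-minute gap → minute 64). The latest of these is minute 144, so press setup runs minute 144 to 144 + 26 = minute 170.

170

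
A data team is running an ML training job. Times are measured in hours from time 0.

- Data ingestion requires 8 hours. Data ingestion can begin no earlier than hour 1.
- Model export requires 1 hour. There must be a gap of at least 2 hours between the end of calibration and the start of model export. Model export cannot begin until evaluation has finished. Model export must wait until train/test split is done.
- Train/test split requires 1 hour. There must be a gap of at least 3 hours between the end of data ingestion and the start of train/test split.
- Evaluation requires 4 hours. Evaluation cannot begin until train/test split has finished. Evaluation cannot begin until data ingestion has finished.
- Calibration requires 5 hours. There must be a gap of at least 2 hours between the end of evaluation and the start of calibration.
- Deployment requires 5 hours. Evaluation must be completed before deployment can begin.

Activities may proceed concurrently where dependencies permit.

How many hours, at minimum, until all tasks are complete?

After its own release at hour 1, data ingestion can start at hour 1 and finishes at hour 9.
Train/test split waits on data ingestion (finishes hour 9, plus 3-hour gap → hour 12), so it starts at hour 12 and finishes at 12 + 1 = hour 13.
Evaluation needs all of train/test split (finishes hour 13); data ingestion (finishes hour 9). That puts its earliest start at hour 13; it finishes at 13 + 4 = hour 17.
After evaluation (finishes hour 17), deployment can start at hour 17 and finishes at hour 22.
After evaluation (finishes hour 17, plus 2-hour gap → hour 19), calibration can start at hour 19 and finishes at hour 24.
Model export cannot start until calibration (finishes hour 24, plus 2-hour gap → hour 26); evaluation (finishes hour 17); train/test split (finishes hour 13). The controlling bound is hour 26, so model export finishes at 26 + 1 = hour 27.
All tasks are finished once the last one completes. Finish times: Data ingestion at 9, Train/test split at 13, Evaluation at 17, Calibration at 24, Model export at 27, Deployment at 22. The latest is hour 27.

27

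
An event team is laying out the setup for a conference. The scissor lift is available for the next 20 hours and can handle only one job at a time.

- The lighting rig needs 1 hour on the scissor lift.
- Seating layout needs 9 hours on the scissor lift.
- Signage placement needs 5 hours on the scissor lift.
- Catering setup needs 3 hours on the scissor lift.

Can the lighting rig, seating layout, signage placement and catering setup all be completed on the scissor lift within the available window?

Yes

Running back to back, the jobs need 1 + 9 + 5 + 3 = 18 hours on the scissor lift.
Since 18 ≤ 20, they fit within the window.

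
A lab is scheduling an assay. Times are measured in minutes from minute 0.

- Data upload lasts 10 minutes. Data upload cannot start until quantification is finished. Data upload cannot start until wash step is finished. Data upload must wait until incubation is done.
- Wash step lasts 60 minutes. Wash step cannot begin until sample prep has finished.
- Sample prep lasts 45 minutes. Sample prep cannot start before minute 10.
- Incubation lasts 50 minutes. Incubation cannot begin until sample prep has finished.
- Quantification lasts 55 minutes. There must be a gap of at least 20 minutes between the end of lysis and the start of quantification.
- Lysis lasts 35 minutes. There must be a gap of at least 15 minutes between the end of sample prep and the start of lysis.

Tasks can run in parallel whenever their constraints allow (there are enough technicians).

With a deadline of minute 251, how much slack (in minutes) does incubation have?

136

Sample prep waits on its own release at minute 10, so it starts at minute 10 and finishes at 10 + 45 = minute 55.
After sample prep (finishes minute 55), incubation can start at minute 55 and finishes at minute 105.

Working backward from the deadline:
Nothing follows data upload; the deadline of minute 251 is its only limit. It must start by 251 − 10 = minute 241.
Incubation has to be done before data upload (must start by minute 241). That means finishing by minute 241, i.e. starting by 241 − 50 = minute 191.
So incubation can start as early as minute 55 and as late as minute 191, giving 191 − 55 = 136 minutes of slack.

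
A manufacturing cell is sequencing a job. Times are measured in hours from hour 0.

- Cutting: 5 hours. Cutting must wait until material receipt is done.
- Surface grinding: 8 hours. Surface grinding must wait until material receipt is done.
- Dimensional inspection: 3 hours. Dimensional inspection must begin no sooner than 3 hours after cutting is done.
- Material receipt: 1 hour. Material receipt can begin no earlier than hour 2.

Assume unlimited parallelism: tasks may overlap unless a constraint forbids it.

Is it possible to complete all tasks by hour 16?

Material receipt cannot begin until its own release at hour 2. It runs from hour 2 to 2 + 1 = hour 3.
Surface grinding cannot begin until material receipt (finishes hour 3). It runs from hour 3 to 3 + 8 = hour 11.
After material receipt (finishes hour 3), cutting can start at hour 3 and finishes at hour 8.
After cutting (finishes hour 8, plus 3-hour gap → hour 11), dimensional inspection can start at hour 11 and finishes at hour 14.
Every task is finished by hour 14, which is no later than the deadline of 16, so the schedule is feasible.

Yes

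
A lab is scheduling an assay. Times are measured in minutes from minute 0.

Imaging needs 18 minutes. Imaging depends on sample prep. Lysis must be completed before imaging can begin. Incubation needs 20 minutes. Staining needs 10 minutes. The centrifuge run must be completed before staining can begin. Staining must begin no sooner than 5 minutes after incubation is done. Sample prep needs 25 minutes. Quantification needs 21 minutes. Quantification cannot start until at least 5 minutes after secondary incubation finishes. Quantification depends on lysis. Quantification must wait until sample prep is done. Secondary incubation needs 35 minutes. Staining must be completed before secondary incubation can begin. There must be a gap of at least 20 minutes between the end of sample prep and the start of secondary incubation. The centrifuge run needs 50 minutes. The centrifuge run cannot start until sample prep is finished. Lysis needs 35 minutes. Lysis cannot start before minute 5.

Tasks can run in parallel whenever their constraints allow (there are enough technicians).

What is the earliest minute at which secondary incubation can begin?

Incubation can start immediately at minute 0; it finishes at minute 20.
Sample prep has no prerequisites, so it starts at minute 0 and finishes at minute 25.
After sample prep (finishes minute 25), the centrifuge run can start at minute 25 and finishes at minute 75.
Staining has to wait for the centrifuge run (finishes minute 75); incubation (finishes minute 20, plus 5-minute gap → minute 25). The latest of these is minute 75, so staining runs minute 75 to 75 + 10 = minute 85.
Secondary incubation waits on staining (finishes minute 85); sample prep (finishes minute 25, plus 20-minute gap → minute 45). The latest of these is minute 85, which is the earliest secondary incubation can start.

85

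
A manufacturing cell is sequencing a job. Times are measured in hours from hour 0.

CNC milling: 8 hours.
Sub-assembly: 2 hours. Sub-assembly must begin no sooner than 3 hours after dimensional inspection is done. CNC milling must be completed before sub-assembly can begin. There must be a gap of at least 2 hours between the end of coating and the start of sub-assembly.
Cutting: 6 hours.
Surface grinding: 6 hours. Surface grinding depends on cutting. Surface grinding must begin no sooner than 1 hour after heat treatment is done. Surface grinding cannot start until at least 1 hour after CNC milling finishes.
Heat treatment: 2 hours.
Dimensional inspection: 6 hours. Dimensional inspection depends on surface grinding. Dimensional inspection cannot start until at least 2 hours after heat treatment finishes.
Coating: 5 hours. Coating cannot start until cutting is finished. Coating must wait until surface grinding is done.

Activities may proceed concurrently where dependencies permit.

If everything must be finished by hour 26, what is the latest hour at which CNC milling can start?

0

Nothing follows sub-assembly; the deadline of hour 26 is its only limit. It must start by 26 − 2 = hour 24.
Since sub-assembly (must start by hour 24, minus 3-hour gap → hour 21) depends on it, dimensional inspection must finish by hour 21. Backing off its 6-hour duration gives a latest start of hour 15.
Coating has to be done before sub-assembly (must start by hour 24, minus 2-hour gap → hour 22). That means finishing by hour 22, i.e. starting by 22 − 5 = hour 17.
Surface grinding must finish in time for dimensional inspection (must start by hour 15); coating (must start by hour 17). The tightest is hour 15, so surface grinding must start by 15 − 6 = hour 9.
CNC milling has several dependents: surface grinding (must start by hour 9, minus 1-hour gap → hour 8); sub-assembly (must start by hour 24). The earliest of those limits is hour 8, so CNC milling must start by 8 − 8 = hour 0.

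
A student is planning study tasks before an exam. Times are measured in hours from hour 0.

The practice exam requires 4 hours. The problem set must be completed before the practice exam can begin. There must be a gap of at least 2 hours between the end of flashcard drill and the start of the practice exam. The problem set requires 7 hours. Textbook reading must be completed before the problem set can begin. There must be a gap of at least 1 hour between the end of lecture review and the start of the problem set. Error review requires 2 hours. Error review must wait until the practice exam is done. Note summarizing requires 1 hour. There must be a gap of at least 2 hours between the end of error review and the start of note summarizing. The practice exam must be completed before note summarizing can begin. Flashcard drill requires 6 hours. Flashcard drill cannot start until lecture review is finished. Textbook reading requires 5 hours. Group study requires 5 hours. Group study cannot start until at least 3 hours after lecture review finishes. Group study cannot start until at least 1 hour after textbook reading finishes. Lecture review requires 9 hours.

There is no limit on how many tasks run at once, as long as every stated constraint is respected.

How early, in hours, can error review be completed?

23

Lecture review has no prerequisites, so it starts at hour 0 and finishes at hour 9.
Flashcard drill cannot begin until lecture review (finishes hour 9). It runs from hour 9 to 9 + 6 = hour 15.
Nothing blocks textbook reading, so it runs from hour 0 to hour 5.
For the problem set: textbook reading (finishes hour 5); lecture review (finishes hour 9, plus 1-hour gap → hour 10). Taking the maximum gives a start of hour 10, and it finishes at 10 + 7 = hour 17.
The practice exam needs all of the problem set (finishes hour 17); flashcard drill (finishes hour 15, plus 2-hour gap → hour 17). That puts its earliest start at hour 17; it finishes at 17 + 4 = hour 21.
After the practice exam (finishes hour 21), error review can start at hour 21 and finishes at hour 23.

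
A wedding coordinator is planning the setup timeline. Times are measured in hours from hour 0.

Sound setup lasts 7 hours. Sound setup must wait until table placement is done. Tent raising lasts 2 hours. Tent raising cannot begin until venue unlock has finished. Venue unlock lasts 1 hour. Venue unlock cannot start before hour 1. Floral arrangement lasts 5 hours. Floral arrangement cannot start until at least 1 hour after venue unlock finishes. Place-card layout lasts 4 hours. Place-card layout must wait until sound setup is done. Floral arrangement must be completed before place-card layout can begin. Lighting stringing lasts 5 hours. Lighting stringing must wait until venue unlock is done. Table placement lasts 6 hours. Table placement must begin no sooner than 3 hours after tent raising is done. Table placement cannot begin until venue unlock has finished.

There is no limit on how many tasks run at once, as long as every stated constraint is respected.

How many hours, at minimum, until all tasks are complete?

After its own release at hour 1, venue unlock can start at hour 1 and finishes at hour 2.
After venue unlock (finishes hour 2), lighting stringing can start at hour 2 and finishes at hour 7.
Floral arrangement waits on venue unlock (finishes hour 2, plus 1-hour gap → hour 3), so it starts at hour 3 and finishes at 3 + 5 = hour 8.
Tent raising cannot begin until venue unlock (finishes hour 2). It runs from hour 2 to 2 + 2 = hour 4.
Table placement needs all of tent raising (finishes hour 4, plus 3-hour gap → hour 7); venue unlock (finishes hour 2). That puts its earliest start at hour 7; it finishes at 7 + 6 = hour 13.
Sound setup waits on table placement (finishes hour 13), so it starts at hour 13 and finishes at 13 + 7 = hour 20.
Place-card layout needs all of sound setup (finishes hour 20); floral arrangement (finishes hour 8). That puts its earliest start at hour 20; it finishes at 20 + 4 = hour 24.
All tasks are finished once the last one completes. Finish times: Venue unlock at 2, Tent raising at 4, Table placement at 13, Floral arrangement at 8, Lighting stringing at 7, Sound setup at 20, Place-card layout at 24. The latest is hour 24.

24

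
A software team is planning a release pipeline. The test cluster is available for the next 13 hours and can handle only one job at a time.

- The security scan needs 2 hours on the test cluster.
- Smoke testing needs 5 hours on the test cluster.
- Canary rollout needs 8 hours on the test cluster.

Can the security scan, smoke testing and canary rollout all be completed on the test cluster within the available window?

Running back to back, the jobs need 2 + 5 + 8 = 15 hours on the test cluster.
Since 15 > 13, they cannot all fit.

No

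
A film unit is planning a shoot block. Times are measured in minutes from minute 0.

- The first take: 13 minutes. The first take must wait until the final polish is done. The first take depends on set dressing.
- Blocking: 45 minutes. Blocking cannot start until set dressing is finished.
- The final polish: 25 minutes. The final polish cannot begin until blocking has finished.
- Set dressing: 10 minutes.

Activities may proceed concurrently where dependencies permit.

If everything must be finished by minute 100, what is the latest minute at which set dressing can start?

7

To finish by minute 100, the first take (duration 13) must start no later than minute 87.
The final polish must finish before the first take (must start by minute 87). With a 25-minute duration, the final polish must start by 87 − 25 = minute 62.
Blocking must finish before the final polish (must start by minute 62). With a 45-minute duration, blocking must start by 62 − 45 = minute 17.
Set dressing must finish in time for blocking (must start by minute 17); the first take (must start by minute 87). The tightest is minute 17, so set dressing must start by 17 − 10 = minute 7.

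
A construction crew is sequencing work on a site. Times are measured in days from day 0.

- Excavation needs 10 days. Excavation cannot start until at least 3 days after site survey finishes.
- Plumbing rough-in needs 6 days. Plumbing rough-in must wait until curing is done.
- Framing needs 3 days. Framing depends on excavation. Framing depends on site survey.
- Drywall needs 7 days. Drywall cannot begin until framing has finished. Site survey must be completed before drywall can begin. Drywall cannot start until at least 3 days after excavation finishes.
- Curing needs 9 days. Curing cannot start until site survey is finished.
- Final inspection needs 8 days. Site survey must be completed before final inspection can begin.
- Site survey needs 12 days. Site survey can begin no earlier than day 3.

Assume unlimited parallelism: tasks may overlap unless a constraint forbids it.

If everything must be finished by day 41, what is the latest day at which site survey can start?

6

Drywall must finish by day 41; it takes 7 days, so it must start by 41 − 7 = day 34.
Framing feeds into drywall (must start by day 34); so framing must finish by day 34 and therefore start by day 31.
Excavation feeds framing (must start by day 31); drywall (must start by day 34, minus 3-day gap → day 31). Taking the minimum, excavation must finish by day 31 and start by 31 − 10 = day 21.
To finish by day 41, plumbing rough-in (duration 6) must start no later than day 35.
Since plumbing rough-in (must start by day 35) depends on it, curing must finish by day 35. Backing off its 9-day duration gives a latest start of day 26.
Final inspection has no dependents, so it just needs to finish by day 41. Starting by 41 − 8 = day 33 achieves that.
For site survey: excavation (must start by day 21, minus 3-day gap → day 18); curing (must start by day 26); framing (must start by day 31); drywall (must start by day 34); final inspection (must start by day 33). The most restrictive is day 18; with a 12-day duration, site survey must start by day 6.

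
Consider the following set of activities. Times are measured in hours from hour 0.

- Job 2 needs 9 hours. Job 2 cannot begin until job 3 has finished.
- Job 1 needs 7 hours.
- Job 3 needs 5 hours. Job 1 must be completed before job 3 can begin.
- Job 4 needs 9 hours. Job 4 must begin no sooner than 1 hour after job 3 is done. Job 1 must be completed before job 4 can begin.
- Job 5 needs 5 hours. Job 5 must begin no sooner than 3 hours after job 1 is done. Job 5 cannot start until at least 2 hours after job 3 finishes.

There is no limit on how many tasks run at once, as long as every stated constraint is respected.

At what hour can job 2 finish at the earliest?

21

Nothing blocks job 1, so it runs from hour 0 to hour 7.
Job 3 waits on job 1 (finishes hour 7), so it starts at hour 7 and finishes at 7 + 5 = hour 12.
Job 2 waits on job 3 (finishes hour 12), so it starts at hour 12 and finishes at 12 + 9 = hour 21.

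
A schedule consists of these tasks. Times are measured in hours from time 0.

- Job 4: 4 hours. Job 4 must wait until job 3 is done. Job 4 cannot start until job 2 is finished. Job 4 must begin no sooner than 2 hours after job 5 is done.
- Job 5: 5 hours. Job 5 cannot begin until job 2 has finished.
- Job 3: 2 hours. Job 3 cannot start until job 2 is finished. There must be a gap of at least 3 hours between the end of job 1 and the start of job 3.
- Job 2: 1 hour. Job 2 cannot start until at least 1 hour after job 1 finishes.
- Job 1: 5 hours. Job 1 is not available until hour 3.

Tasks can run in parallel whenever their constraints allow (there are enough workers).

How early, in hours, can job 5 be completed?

Job 1 waits on its own release at hour 3, so it starts at hour 3 and finishes at 3 + 5 = hour 8.
Job 2 cannot begin until job 1 (finishes hour 8, plus 1-hour gap → hour 9). It runs from hour 9 to 9 + 1 = hour 10.
After job 2 (finishes hour 10), job 5 can start at hour 10 and finishes at hour 15.

15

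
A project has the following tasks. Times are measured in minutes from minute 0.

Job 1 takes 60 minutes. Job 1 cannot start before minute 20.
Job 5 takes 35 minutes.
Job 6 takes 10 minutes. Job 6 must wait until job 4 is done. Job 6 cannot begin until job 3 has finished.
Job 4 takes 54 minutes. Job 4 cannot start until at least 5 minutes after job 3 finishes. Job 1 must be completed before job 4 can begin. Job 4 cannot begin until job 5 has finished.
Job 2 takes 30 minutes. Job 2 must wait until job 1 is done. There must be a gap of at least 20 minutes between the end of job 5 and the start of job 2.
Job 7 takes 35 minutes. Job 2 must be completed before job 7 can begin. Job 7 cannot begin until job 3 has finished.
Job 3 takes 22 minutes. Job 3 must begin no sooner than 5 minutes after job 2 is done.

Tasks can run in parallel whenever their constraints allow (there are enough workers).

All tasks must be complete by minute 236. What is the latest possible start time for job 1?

To finish by minute 236, job 6 (duration 10) must start no later than minute 226.
Since job 6 (must start by minute 226) depends on it, job 4 must finish by minute 226. Backing off its 54-minute duration gives a latest start of minute 172.
Job 7 has no dependents, so it just needs to finish by minute 236. Starting by 236 − 35 = minute 201 achieves that.
Job 3 has several dependents: job 4 (must start by minute 172, minus 5-minute gap → minute 167); job 6 (must start by minute 226); job 7 (must start by minute 201). The earliest of those limits is minute 167, so job 3 must start by 167 − 22 = minute 145.
Job 2 must finish in time for job 3 (must start by minute 145, minus 5-minute gap → minute 140); job 7 (must start by minute 201). The tightest is minute 140, so job 2 must start by 140 − 30 = minute 110.
Job 1 must finish in time for job 2 (must start by minute 110); job 4 (must start by minute 172). The tightest is minute 110, so job 1 must start by 110 − 60 = minute 50.

50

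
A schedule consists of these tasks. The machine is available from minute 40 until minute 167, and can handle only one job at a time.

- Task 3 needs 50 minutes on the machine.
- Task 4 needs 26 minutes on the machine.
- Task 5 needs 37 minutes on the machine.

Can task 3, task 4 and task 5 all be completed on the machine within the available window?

Yes

The machine window is 167 − 40 = 127 minutes.
Running back to back, the jobs need 50 + 26 + 37 = 113 minutes on the machine.
Since 113 ≤ 127, they fit within the window.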